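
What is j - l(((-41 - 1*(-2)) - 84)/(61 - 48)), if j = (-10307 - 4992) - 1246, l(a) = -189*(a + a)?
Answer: -261579/13 ≈ -20121.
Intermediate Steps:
l(a) = -378*a
j = -16545 (j = -15299 - 1246 = -16545)
j - l(((-41 - 1*(-2)) - 84)/(61 - 48)) = -16545 - (-378)*((-41 - 1*(-2)) - 84)/(61 - 48) = -16545 - (-378)*((-41 + 2) - 84)/13 = -16545 - (-378)*(-39 - 84)*(1/13) = -16545 - (-378)*(-123*1/13) = -16545 - (-378)*(-123)/13 = -16545 - 1*46494/13 = -16545 - 46494/13 = -261579/13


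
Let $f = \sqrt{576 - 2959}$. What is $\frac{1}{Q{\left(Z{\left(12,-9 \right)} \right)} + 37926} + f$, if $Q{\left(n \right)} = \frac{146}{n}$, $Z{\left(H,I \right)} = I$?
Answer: $\frac{9}{341188} + i \sqrt{2383} \approx 2.6378 \cdot 10^{-5} + 48.816 i$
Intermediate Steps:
$f = i \sqrt{2383}$ ($f = \sqrt{-2383} = i \sqrt{2383} \approx 48.816 i$)
$\frac{1}{Q{\left(Z{\left(12,-9 \right)} \right)} + 37926} + f = \frac{1}{\frac{146}{-9} + 37926} + i \sqrt{2383} = \frac{1}{146 \left(- \frac{1}{9}\right) + 37926} + i \sqrt{2383} = \frac{1}{- \frac{146}{9} + 37926} + i \sqrt{2383} = \frac{1}{\frac{341188}{9}} + i \sqrt{2383} = \frac{9}{341188} + i \sqrt{2383}$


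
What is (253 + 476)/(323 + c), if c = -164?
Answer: 243/53 ≈ 4.5849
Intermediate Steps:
(253 + 476)/(323 + c) = (253 + 476)/(323 - 164) = 729/159 = 729*(1/159) = 243/53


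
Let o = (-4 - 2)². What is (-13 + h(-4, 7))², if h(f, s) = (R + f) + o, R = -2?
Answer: 289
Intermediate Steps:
o = 36 (o = (-6)² = 36)
h(f, s) = 34 + f (h(f, s) = (-2 + f) + 36 = 34 + f)
(-13 + h(-4, 7))² = (-13 + (34 - 4))² = (-13 + 30)² = 17² = 289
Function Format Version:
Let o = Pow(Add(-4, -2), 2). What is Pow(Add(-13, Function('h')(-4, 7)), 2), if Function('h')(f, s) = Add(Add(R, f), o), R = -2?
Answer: 289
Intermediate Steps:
o = 36 (o = Pow(-6, 2) = 36)
Function('h')(f, s) = Add(34, f) (Function('h')(f, s) = Add(Add(-2, f), 36) = Add(34, f))
Pow(Add(-13, Function('h')(-4, 7)), 2) = Pow(Add(-13, Add(34, -4)), 2) = Pow(Add(-13, 30), 2) = Pow(17, 2) = 289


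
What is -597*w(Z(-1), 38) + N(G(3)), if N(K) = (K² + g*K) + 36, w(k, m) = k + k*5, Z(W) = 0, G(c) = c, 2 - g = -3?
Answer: 60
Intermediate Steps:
g = 5 (g = 2 - 1*(-3) = 2 + 3 = 5)
w(k, m) = 6*k (w(k, m) = k + 5*k = 6*k)
N(K) = 36 + K² + 5*K (N(K) = (K² + 5*K) + 36 = 36 + K² + 5*K)
-597*w(Z(-1), 38) + N(G(3)) = -3582*0 + (36 + 3² + 5*3) = -597*0 + (36 + 9 + 15) = 0 + 60 = 60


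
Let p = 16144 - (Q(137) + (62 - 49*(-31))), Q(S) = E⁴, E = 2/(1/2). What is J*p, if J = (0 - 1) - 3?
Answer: -57228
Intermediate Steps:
E = 4 (E = 2/(½) = 2*2 = 4)
Q(S) = 256 (Q(S) = 4⁴ = 256)
p = 14307 (p = 16144 - (256 + (62 - 49*(-31))) = 16144 - (256 + (62 + 1519)) = 16144 - (256 + 1581) = 16144 - 1*1837 = 16144 - 1837 = 14307)
J = -4 (J = -1 - 3 = -4)
J*p = -4*14307 = -57228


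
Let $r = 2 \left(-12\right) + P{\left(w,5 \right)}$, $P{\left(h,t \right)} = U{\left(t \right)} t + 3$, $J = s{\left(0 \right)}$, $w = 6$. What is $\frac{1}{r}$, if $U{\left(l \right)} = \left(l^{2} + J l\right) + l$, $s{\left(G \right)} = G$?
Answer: $\frac{1}{129} \approx 0.0077519$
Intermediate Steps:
$J = 0$
$U{\left(l \right)} = l + l^{2}$ ($U{\left(l \right)} = \left(l^{2} + 0 l\right) + l = \left(l^{2} + 0\right) + l = l^{2} + l = l + l^{2}$)
$P{\left(h,t \right)} = 3 + t^{2} \left(1 + t\right)$ ($P{\left(h,t \right)} = t \left(1 + t\right) t + 3 = t^{2} \left(1 + t\right) + 3 = 3 + t^{2} \left(1 + t\right)$)
$r = 129$ ($r = 2 \left(-12\right) + \left(3 + 5^{2} \left(1 + 5\right)\right) = -24 + \left(3 + 25 \cdot 6\right) = -24 + \left(3 + 150\right) = -24 + 153 = 129$)
$\frac{1}{r} = \frac{1}{129}$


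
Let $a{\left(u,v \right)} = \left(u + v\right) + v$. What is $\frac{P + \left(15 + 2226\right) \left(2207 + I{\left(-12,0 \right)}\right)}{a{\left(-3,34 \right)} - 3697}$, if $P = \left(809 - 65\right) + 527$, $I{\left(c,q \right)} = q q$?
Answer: $- \frac{2473579}{1816} \approx -1362.1$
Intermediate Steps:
$I{\left(c,q \right)} = q^{2}$
$a{\left(u,v \right)} = u + 2 v$
$P = 1271$ ($P = 744 + 527 = 1271$)
$\frac{P + \left(15 + 2226\right) \left(2207 + I{\left(-12,0 \right)}\right)}{a{\left(-3,34 \right)} - 3697} = \frac{1271 + \left(15 + 2226\right) \left(2207 + 0^{2}\right)}{\left(-3 + 2 \cdot 34\right) - 3697} = \frac{1271 + 2241 \left(2207 + 0\right)}{\left(-3 + 68\right) - 3697} = \frac{1271 + 2241 \cdot 2207}{65 - 3697} = \frac{1271 + 4945887}{-3632} = 4947158 \left(- \frac{1}{3632}\right) = - \frac{2473579}{1816}$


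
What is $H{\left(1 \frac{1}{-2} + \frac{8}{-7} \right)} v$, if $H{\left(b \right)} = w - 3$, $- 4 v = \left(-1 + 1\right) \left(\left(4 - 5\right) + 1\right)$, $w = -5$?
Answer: $0$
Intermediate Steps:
$v = 0$ ($v = - \frac{\left(-1 + 1\right) \left(\left(4 - 5\right) + 1\right)}{4} = - \frac{0 \left(-1 + 1\right)}{4} = - \frac{0 \cdot 0}{4} = \left(- \frac{1}{4}\right) 0 = 0$)
$H{\left(b \right)} = -8$ ($H{\left(b \right)} = -5 - 3 = -8$)
$H{\left(1 \frac{1}{-2} + \frac{8}{-7} \right)} v = \left(-8\right) 0 = 0$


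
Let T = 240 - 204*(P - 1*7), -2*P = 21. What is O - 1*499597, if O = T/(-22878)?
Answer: -1904963996/3813 ≈ -4.9960e+5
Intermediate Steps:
P = -21/2 (P = -½*21 = -21/2 ≈ -10.500)
T = 3810 (T = 240 - 204*(-21/2 - 1*7) = 240 - 204*(-21/2 - 7) = 240 - 204*(-35/2) = 240 + 3570 = 3810)
O = -635/3813 (O = 3810/(-22878) = 3810*(-1/22878) = -635/3813 ≈ -0.16654)
O - 1*499597 = -635/3813 - 1*499597 = -635/3813 - 499597 = -1904963996/3813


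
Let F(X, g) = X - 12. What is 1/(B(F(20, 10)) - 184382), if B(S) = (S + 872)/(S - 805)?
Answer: -797/146953334 ≈ -5.4235e-6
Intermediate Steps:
F(X, g) = -12 + X
B(S) = (872 + S)/(-805 + S)
1/(B(F(20, 10)) - 184382) = 1/((872 + (-12 + 20))/(-805 + (-12 + 20)) - 184382) = 1/((872 + 8)/(-805 + 8) - 184382) = 1/(880/(-797) - 184382) = 1/(-1/797*880 - 184382) = 1/(-880/797 - 184382) = 1/(-146953334/797) = -797/146953334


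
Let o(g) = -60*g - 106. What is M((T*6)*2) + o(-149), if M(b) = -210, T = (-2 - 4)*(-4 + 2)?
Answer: 8624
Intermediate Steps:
T = 12 (T = -6*(-2) = 12)
o(g) = -106 - 60*g
M((T*6)*2) + o(-149) = -210 + (-106 - 60*(-149)) = -210 + (-106 + 8940) = -210 + 8834 = 8624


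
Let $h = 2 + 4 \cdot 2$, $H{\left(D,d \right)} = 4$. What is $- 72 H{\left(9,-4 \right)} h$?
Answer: $-2880$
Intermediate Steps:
$h = 10$ ($h = 2 + 8 = 10$)
$- 72 H{\left(9,-4 \right)} h = \left(-72\right) 4 \cdot 10 = \left(-288\right) 10 = -2880$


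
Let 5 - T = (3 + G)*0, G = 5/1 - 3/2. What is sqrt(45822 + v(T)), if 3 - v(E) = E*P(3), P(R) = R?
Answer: 3*sqrt(5090) ≈ 214.03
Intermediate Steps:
G = 7/2 (G = 5*1 - 3*1/2 = 5 - 3/2 = 7/2 ≈ 3.5000)
T = 5 (T = 5 - (3 + 7/2)*0 = 5 - 13*0/2 = 5 - 1*0 = 5 + 0 = 5)
v(E) = 3 - 3*E (v(E) = 3 - E*3 = 3 - 3*E)
sqrt(45822 + v(T)) = sqrt(45822 + (3 - 3*5)) = sqrt(45822 + (3 - 15)) = sqrt(45822 - 12) = sqrt(45810) = 3*sqrt(5090)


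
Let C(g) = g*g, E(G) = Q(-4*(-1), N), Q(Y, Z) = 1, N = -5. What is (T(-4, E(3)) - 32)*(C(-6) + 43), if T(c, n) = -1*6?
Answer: -3002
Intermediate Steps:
E(G) = 1
C(g) = g²
T(c, n) = -6
(T(-4, E(3)) - 32)*(C(-6) + 43) = (-6 - 32)*((-6)² + 43) = -38*(36 + 43) = -38*79 = -3002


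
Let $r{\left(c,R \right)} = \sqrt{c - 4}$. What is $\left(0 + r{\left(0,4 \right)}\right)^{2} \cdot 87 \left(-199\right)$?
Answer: $69252$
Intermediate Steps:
$r{\left(c,R \right)} = \sqrt{-4 + c}$ ($r{\left(c,R \right)} = \sqrt{c - 4} = \sqrt{-4 + c}$)
$\left(0 + r{\left(0,4 \right)}\right)^{2} \cdot 87 \left(-199\right) = \left(0 + \sqrt{-4 + 0}\right)^{2} \cdot 87 \left(-199\right) = \left(0 + \sqrt{-4}\right)^{2} \cdot 87 \left(-199\right) = \left(0 + 2 i\right)^{2} \cdot 87 \left(-199\right) = \left(2 i\right)^{2} \cdot 87 \left(-199\right) = \left(-4\right) 87 \left(-199\right) = \left(-348\right) \left(-199\right) = 69252$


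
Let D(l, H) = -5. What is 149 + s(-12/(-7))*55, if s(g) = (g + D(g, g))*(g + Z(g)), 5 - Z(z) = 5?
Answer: -7879/49 ≈ -160.80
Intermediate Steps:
Z(z) = 0 (Z(z) = 5 - 1*5 = 5 - 5 = 0)
s(g) = g*(-5 + g) (s(g) = (g - 5)*(g + 0) = (-5 + g)*g = g*(-5 + g))
149 + s(-12/(-7))*55 = 149 + ((-12/(-7))*(-5 - 12/(-7)))*55 = 149 + ((-12*(-⅐))*(-5 - 12*(-⅐)))*55 = 149 + (12*(-5 + 12/7)/7)*55 = 149 + ((12/7)*(-23/7))*55 = 149 - 276/49*55 = 149 - 15180/49 = -7879/49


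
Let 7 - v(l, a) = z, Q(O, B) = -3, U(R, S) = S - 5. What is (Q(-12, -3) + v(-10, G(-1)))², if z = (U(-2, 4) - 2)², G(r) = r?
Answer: 25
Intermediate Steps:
U(R, S) = -5 + S
z = 9 (z = ((-5 + 4) - 2)² = (-1 - 2)² = (-3)² = 9)
v(l, a) = -2 (v(l, a) = 7 - 1*9 = 7 - 9 = -2)
(Q(-12, -3) + v(-10, G(-1)))² = (-3 - 2)² = (-5)² = 25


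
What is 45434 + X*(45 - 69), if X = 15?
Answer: 45074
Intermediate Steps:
45434 + X*(45 - 69) = 45434 + 15*(45 - 69) = 45434 + 15*(-24) = 45434 - 360 = 45074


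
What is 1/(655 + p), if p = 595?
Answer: 1/1250 ≈ 0.00080000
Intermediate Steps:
1/(655 + p) = 1/(655 + 595) = 1/1250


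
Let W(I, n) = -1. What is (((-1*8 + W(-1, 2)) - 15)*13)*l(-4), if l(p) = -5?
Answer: 1560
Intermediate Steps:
(((-1*8 + W(-1, 2)) - 15)*13)*l(-4) = (((-1*8 - 1) - 15)*13)*(-5) = (((-8 - 1) - 15)*13)*(-5) = ((-9 - 15)*13)*(-5) = -24*13*(-5) = -312*(-5) = 1560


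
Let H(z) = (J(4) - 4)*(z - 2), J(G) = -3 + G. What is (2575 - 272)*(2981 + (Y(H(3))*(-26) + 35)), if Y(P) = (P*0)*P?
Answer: 6945848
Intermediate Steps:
H(z) = 6 - 3*z (H(z) = ((-3 + 4) - 4)*(z - 2) = (1 - 4)*(-2 + z) = -3*(-2 + z) = 6 - 3*z)
Y(P) = 0 (Y(P) = 0*P = 0)
(2575 - 272)*(2981 + (Y(H(3))*(-26) + 35)) = (2575 - 272)*(2981 + (0*(-26) + 35)) = 2303*(2981 + (0 + 35)) = 2303*(2981 + 35) = 2303*3016 = 6945848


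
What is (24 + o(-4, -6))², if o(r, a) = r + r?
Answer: 256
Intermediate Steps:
o(r, a) = 2*r
(24 + o(-4, -6))² = (24 + 2*(-4))² = (24 - 8)² = 16² = 256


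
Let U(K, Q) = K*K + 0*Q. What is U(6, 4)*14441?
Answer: 519876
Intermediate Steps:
U(K, Q) = K² (U(K, Q) = K² + 0 = K²)
U(6, 4)*14441 = 6²*14441 = 36*14441 = 519876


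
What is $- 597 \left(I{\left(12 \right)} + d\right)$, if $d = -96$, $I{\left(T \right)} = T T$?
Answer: $-28656$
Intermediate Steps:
$I{\left(T \right)} = T^{2}$
$- 597 \left(I{\left(12 \right)} + d\right) = - 597 \left(12^{2} - 96\right) = - 597 \left(144 - 96\right) = \left(-597\right) 48 = -28656$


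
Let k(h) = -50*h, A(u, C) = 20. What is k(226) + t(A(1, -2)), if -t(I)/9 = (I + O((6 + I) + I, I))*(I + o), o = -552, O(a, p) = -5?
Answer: 60520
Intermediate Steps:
t(I) = -9*(-552 + I)*(-5 + I) (t(I) = -9*(I - 5)*(I - 552) = -9*(-5 + I)*(-552 + I) = -9*(-552 + I)*(-5 + I))
k(226) + t(A(1, -2)) = -50*226 + (-24840 - 9*20**2 + 5013*20) = -11300 + (-24840 - 9*400 + 100260) = -11300 + (-24840 - 3600 + 100260) = -11300 + 71820 = 60520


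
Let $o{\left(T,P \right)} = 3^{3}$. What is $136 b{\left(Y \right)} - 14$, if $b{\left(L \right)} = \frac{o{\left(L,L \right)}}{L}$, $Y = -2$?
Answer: $-1850$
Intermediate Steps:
$o{\left(T,P \right)} = 27$
$b{\left(L \right)} = \frac{27}{L}$
$136 b{\left(Y \right)} - 14 = 136 \frac{27}{-2} - 14 = 136 \cdot 27 \left(- \frac{1}{2}\right) - 14 = 136 \left(- \frac{27}{2}\right) - 14 = -1836 - 14 = -1850$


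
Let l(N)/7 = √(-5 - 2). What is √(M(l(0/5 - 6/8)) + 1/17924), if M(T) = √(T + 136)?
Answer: √(4481 + 80317444*√(136 + 7*I*√7))/8962 ≈ 3.4209 + 0.11579*I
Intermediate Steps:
l(N) = 7*I*√7 (l(N) = 7*√(-5 - 2) = 7*√(-7) = 7*(I*√7) = 7*I*√7)
M(T) = √(136 + T)
√(M(l(0/5 - 6/8)) + 1/17924) = √(√(136 + 7*I*√7) + 1/17924) = √(1/17924 + √(136 + 7*I*√7))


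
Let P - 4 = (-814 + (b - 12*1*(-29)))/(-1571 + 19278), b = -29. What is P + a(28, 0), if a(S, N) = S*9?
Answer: 4532497/17707 ≈ 255.97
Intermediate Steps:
a(S, N) = 9*S
P = 70333/17707 (P = 4 + (-814 + (-29 - 12*1*(-29)))/(-1571 + 19278) = 4 + (-814 + (-29 - 12*(-29)))/17707 = 4 + (-814 + (-29 + 348))*(1/17707) = 4 + (-814 + 319)*(1/17707) = 4 - 495*1/17707 = 4 - 495/17707 = 70333/17707 ≈ 3.9720)
P + a(28, 0) = 70333/17707 + 9*28 = 70333/17707 + 252 = 4532497/17707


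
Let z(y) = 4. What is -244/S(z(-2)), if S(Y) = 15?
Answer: -244/15 ≈ -16.267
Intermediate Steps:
-244/S(z(-2)) = -244/15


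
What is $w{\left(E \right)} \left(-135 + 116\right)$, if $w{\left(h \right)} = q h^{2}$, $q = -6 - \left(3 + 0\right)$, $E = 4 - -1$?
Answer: $4275$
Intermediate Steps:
$E = 5$ ($E = 4 + 1 = 5$)
$q = -9$ ($q = -6 - 3 = -9$)
$w{\left(h \right)} = - 9 h^{2}$
$w{\left(E \right)} \left(-135 + 116\right) = - 9 \cdot 5^{2} \left(-135 + 116\right) = \left(-9\right) 25 \left(-19\right) = \left(-225\right) \left(-19\right) = 4275$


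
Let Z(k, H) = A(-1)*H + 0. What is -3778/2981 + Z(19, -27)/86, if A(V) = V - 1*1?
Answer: -81967/128183 ≈ -0.63945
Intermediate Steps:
A(V) = -1 + V (A(V) = V - 1 = -1 + V)
Z(k, H) = -2*H (Z(k, H) = (-1 - 1)*H + 0 = -2*H + 0 = -2*H)
-3778/2981 + Z(19, -27)/86 = -3778/2981 - 2*(-27)/86 = -3778*1/2981 + 54*(1/86) = -3778/2981 + 27/43 = -81967/128183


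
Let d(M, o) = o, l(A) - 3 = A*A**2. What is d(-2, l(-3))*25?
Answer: -600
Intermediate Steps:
l(A) = 3 + A**3 (l(A) = 3 + A*A**2 = 3 + A**3)
d(-2, l(-3))*25 = (3 + (-3)**3)*25 = (3 - 27)*25 = -24*25 = -600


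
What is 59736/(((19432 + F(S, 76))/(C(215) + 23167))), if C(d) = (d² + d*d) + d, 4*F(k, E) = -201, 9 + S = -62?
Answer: 27677361408/77527 ≈ 3.5700e+5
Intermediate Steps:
S = -71 (S = -9 - 62 = -71)
F(k, E) = -201/4 (F(k, E) = (¼)*(-201) = -201/4)
C(d) = d + 2*d² (C(d) = (d² + d²) + d = 2*d² + d = d + 2*d²)
59736/(((19432 + F(S, 76))/(C(215) + 23167))) = 59736/(((19432 - 201/4)/(215*(1 + 2*215) + 23167))) = 59736/((77527/(4*(215*(1 + 430) + 23167)))) = 59736/((77527/(4*(215*431 + 23167)))) = 59736/((77527/(4*(92665 + 23167)))) = 59736/(((77527/4)/115832)) = 59736/(((77527/4)*(1/115832))) = 59736/(77527/463328) = 59736*(463328/77527) = 27677361408/77527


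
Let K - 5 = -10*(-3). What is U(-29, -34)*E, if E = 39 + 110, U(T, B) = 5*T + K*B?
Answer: -198915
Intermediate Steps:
K = 35 (K = 5 - 10*(-3) = 5 + 30 = 35)
U(T, B) = 5*T + 35*B
E = 149
U(-29, -34)*E = (5*(-29) + 35*(-34))*149 = (-145 - 1190)*149 = -1335*149 = -198915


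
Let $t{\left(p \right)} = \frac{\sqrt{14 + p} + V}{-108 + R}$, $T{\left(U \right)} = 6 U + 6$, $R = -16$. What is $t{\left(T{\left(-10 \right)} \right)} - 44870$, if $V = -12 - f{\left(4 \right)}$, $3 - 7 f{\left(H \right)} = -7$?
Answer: $- \frac{19473533}{434} - \frac{i \sqrt{10}}{62} \approx -44870.0 - 0.051004 i$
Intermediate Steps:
$f{\left(H \right)} = \frac{10}{7}$ ($f{\left(H \right)} = \frac{3}{7} - -1 = \frac{3}{7} + 1 = \frac{10}{7}$)
$V = - \frac{94}{7}$ ($V = -12 - \frac{10}{7} = - \frac{94}{7} \approx -13.429$)
$T{\left(U \right)} = 6 + 6 U$
$t{\left(p \right)} = \frac{47}{434} - \frac{\sqrt{14 + p}}{124}$ ($t{\left(p \right)} = \frac{\sqrt{14 + p} - \frac{94}{7}}{-108 - 16} = \frac{- \frac{94}{7} + \sqrt{14 + p}}{-124} = \left(- \frac{94}{7} + \sqrt{14 + p}\right) \left(- \frac{1}{124}\right) = \frac{47}{434} - \frac{\sqrt{14 + p}}{124}$)
$t{\left(T{\left(-10 \right)} \right)} - 44870 = \left(\frac{47}{434} - \frac{\sqrt{14 + \left(6 + 6 \left(-10\right)\right)}}{124}\right) - 44870 = \left(\frac{47}{434} - \frac{\sqrt{14 + \left(6 - 60\right)}}{124}\right) - 44870 = \left(\frac{47}{434} - \frac{\sqrt{14 - 54}}{124}\right) - 44870 = \left(\frac{47}{434} - \frac{\sqrt{-40}}{124}\right) - 44870 = \left(\frac{47}{434} - \frac{2 i \sqrt{10}}{124}\right) - 44870 = \left(\frac{47}{434} - \frac{i \sqrt{10}}{62}\right) - 44870 = - \frac{19473533}{434} - \frac{i \sqrt{10}}{62}$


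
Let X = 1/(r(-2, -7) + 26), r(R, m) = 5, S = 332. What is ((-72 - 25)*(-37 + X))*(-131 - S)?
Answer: -51468006/31 ≈ -1.6603e+6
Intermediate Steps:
X = 1/31 (X = 1/(5 + 26) = 1/31 ≈ 0.032258)
((-72 - 25)*(-37 + X))*(-131 - S) = ((-72 - 25)*(-37 + 1/31))*(-131 - 1*332) = (-97*(-1146/31))*(-131 - 332) = (111162/31)*(-463) = -51468006/31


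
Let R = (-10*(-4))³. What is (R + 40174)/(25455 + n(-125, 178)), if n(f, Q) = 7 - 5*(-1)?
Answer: 104174/25467 ≈ 4.0905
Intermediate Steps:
R = 64000 (R = 40³ = 64000)
n(f, Q) = 12 (n(f, Q) = 7 + 5 = 12)
(R + 40174)/(25455 + n(-125, 178)) = (64000 + 40174)/(25455 + 12) = 104174/25467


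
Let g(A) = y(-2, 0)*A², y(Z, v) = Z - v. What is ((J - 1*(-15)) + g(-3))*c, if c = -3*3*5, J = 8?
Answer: -225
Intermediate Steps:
c = -45 (c = -9*5 = -45)
g(A) = -2*A² (g(A) = (-2 - 1*0)*A² = (-2 + 0)*A² = -2*A²)
((J - 1*(-15)) + g(-3))*c = ((8 - 1*(-15)) - 2*(-3)²)*(-45) = ((8 + 15) - 2*9)*(-45) = (23 - 18)*(-45) = 5*(-45) = -225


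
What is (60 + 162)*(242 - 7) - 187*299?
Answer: -3743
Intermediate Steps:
(60 + 162)*(242 - 7) - 187*299 = 222*235 - 55913 = 52170 - 55913 = -3743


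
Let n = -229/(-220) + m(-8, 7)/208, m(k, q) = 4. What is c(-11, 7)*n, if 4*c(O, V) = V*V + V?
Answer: 10612/715 ≈ 14.842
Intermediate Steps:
n = 758/715 (n = -229/(-220) + 4/208 = -229*(-1/220) + 4*(1/208) = 229/220 + 1/52 = 758/715 ≈ 1.0601)
c(O, V) = V/4 + V**2/4 (c(O, V) = (V*V + V)/4 = (V**2 + V)/4 = (V + V**2)/4 = V/4 + V**2/4)
c(-11, 7)*n = ((1/4)*7*(1 + 7))*(758/715) = ((1/4)*7*8)*(758/715) = 14*(758/715) = 10612/715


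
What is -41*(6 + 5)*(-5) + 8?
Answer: 2263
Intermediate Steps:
-41*(6 + 5)*(-5) + 8 = -451*(-5) + 8 = -41*(-55) + 8 = 2255 + 8 = 2263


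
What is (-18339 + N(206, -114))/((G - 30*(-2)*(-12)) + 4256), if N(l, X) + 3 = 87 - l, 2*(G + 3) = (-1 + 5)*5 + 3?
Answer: -36922/7089 ≈ -5.2084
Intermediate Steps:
G = 17/2 (G = -3 + ((-1 + 5)*5 + 3)/2 = -3 + (4*5 + 3)/2 = -3 + (20 + 3)/2 = -3 + (½)*23 = -3 + 23/2 = 17/2 ≈ 8.5000)
N(l, X) = 84 - l (N(l, X) = -3 + (87 - l) = 84 - l)
(-18339 + N(206, -114))/((G - 30*(-2)*(-12)) + 4256) = (-18339 + (84 - 1*206))/((17/2 - 30*(-2)*(-12)) + 4256) = (-18339 + (84 - 206))/((17/2 - 5*(-12)*(-12)) + 4256) = (-18339 - 122)/((17/2 + 60*(-12)) + 4256) = -18461/((17/2 - 720) + 4256) = -18461/(-1423/2 + 4256) = -18461/7089/2 = -18461*2/7089 = -36922/7089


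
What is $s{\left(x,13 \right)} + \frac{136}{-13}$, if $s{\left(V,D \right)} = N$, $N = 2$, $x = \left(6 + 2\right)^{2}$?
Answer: $- \frac{110}{13} \approx -8.4615$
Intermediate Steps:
$x = 64$ ($x = 8^{2} = 64$)
$s{\left(V,D \right)} = 2$
$s{\left(x,13 \right)} + \frac{136}{-13} = 2 + \frac{136}{-13} = 2 + 136 \left(- \frac{1}{13}\right) = 2 - \frac{136}{13} = - \frac{110}{13}$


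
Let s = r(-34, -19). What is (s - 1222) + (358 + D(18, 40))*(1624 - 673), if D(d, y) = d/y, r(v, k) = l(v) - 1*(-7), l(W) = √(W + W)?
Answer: 6793419/20 + 2*I*√17 ≈ 3.3967e+5 + 8.2462*I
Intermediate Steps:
l(W) = √2*√W (l(W) = √(2*W) = √2*√W)
r(v, k) = 7 + √2*√v (r(v, k) = √2*√v - 1*(-7) = √2*√v + 7 = 7 + √2*√v)
s = 7 + 2*I*√17 (s = 7 + √2*√(-34) = 7 + √2*(I*√34) = 7 + 2*I*√17 ≈ 7.0 + 8.2462*I)
(s - 1222) + (358 + D(18, 40))*(1624 - 673) = ((7 + 2*I*√17) - 1222) + (358 + 18/40)*(1624 - 673) = (-1215 + 2*I*√17) + (358 + 18*(1/40))*951 = (-1215 + 2*I*√17) + (358 + 9/20)*951 = (-1215 + 2*I*√17) + (7169/20)*951 = (-1215 + 2*I*√17) + 6817719/20 = 6793419/20 + 2*I*√17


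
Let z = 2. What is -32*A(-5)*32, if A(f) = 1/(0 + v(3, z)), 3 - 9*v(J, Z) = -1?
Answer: -2304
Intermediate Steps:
v(J, Z) = 4/9 (v(J, Z) = 1/3 - 1/9*(-1) = 1/3 + 1/9 = 4/9)
A(f) = 9/4 (A(f) = 1/(0 + 4/9) = 1/(4/9) = 9/4)
-32*A(-5)*32 = -32*9/4*32 = -72*32 = -2304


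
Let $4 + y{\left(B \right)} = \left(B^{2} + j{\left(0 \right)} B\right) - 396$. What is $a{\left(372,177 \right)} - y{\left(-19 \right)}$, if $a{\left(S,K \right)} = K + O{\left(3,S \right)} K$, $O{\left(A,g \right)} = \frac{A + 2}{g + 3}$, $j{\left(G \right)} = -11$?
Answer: $\frac{234}{25} \approx 9.36$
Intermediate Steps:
$y{\left(B \right)} = -400 + B^{2} - 11 B$ ($y{\left(B \right)} = -4 - \left(396 - B^{2} + 11 B\right) = -400 + B^{2} - 11 B$)
$O{\left(A,g \right)} = \frac{2 + A}{3 + g}$
$a{\left(S,K \right)} = K + \frac{5 K}{3 + S}$ ($a{\left(S,K \right)} = K + \frac{2 + 3}{3 + S} K = K + \frac{1}{3 + S} 5 K = K + \frac{5}{3 + S} K = K + \frac{5 K}{3 + S}$)
$a{\left(372,177 \right)} - y{\left(-19 \right)} = \frac{177 \left(8 + 372\right)}{3 + 372} - \left(-400 + \left(-19\right)^{2} - -209\right) = 177 \cdot \frac{1}{375} \cdot 380 - \left(-400 + 361 + 209\right) = 177 \cdot \frac{1}{375} \cdot 380 - 170 = \frac{4484}{25} - 170 = \frac{234}{25}$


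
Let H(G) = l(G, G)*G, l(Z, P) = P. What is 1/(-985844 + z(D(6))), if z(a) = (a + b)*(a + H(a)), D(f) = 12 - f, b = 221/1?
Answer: -1/976310 ≈ -1.0243e-6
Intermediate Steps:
b = 221 (b = 221*1 = 221)
H(G) = G² (H(G) = G*G = G²)
z(a) = (221 + a)*(a + a²) (z(a) = (a + 221)*(a + a²) = (221 + a)*(a + a²))
1/(-985844 + z(D(6))) = 1/(-985844 + (12 - 1*6)*(221 + (12 - 1*6)² + 222*(12 - 1*6))) = 1/(-985844 + (12 - 6)*(221 + (12 - 6)² + 222*(12 - 6))) = 1/(-985844 + 6*(221 + 6² + 222*6)) = 1/(-985844 + 6*(221 + 36 + 1332)) = 1/(-985844 + 6*1589) = 1/(-985844 + 9534) = 1/(-976310) = -1/976310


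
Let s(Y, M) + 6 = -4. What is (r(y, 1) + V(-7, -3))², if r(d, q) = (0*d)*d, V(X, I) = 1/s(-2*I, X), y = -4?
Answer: 1/100 ≈ 0.010000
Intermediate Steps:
s(Y, M) = -10 (s(Y, M) = -6 - 4 = -10)
V(X, I) = -⅒ (V(X, I) = 1/(-10) = -⅒)
r(d, q) = 0 (r(d, q) = 0*d = 0)
(r(y, 1) + V(-7, -3))² = (0 - ⅒)² = (-⅒)² = 1/100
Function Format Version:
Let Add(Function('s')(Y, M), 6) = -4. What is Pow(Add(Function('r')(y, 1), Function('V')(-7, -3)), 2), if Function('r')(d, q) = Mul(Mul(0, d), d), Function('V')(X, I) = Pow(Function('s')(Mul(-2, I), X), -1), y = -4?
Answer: Rational(1, 100) ≈ 0.010000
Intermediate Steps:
Function('s')(Y, M) = -10 (Function('s')(Y, M) = Add(-6, -4) = -10)
Function('V')(X, I) = Rational(-1, 10) (Function('V')(X, I) = Pow(-10, -1) = Rational(-1, 10))
Function('r')(d, q) = 0 (Function('r')(d, q) = Mul(0, d) = 0)
Pow(Add(Function('r')(y, 1), Function('V')(-7, -3)), 2) = Pow(Add(0, Rational(-1, 10)), 2) = Pow(Rational(-1, 10), 2) = Rational(1, 100)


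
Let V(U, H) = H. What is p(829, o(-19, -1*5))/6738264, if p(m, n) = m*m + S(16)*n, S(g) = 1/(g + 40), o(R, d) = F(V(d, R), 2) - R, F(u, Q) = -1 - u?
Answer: 12828511/125780928 ≈ 0.10199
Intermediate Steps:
o(R, d) = -1 - 2*R (o(R, d) = (-1 - R) - R = -1 - 2*R)
S(g) = 1/(40 + g)
p(m, n) = m**2 + n/56 (p(m, n) = m*m + n/(40 + 16) = m**2 + n/56)
p(829, o(-19, -1*5))/6738264 = (829**2 + (-1 - 2*(-19))/56)/6738264 = (687241 + (-1 + 38)/56)*(1/6738264) = (687241 + (1/56)*37)*(1/6738264) = (687241 + 37/56)*(1/6738264) = (38485533/56)*(1/6738264) = 12828511/125780928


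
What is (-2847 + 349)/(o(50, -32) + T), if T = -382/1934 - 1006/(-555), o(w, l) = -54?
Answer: 1340639130/28114193 ≈ 47.685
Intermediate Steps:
T = 866797/536685 (T = -382*1/1934 - 1006*(-1/555) = -191/967 + 1006/555 = 866797/536685 ≈ 1.6151)
(-2847 + 349)/(o(50, -32) + T) = (-2847 + 349)/(-54 + 866797/536685) = -2498/(-28114193/536685) = -2498*(-536685/28114193) = 1340639130/28114193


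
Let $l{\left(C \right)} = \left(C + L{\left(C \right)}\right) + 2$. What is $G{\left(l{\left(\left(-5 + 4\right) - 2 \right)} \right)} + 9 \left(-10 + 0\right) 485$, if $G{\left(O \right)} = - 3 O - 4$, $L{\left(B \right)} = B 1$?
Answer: $-43642$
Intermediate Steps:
$L{\left(B \right)} = B$
$l{\left(C \right)} = 2 + 2 C$ ($l{\left(C \right)} = \left(C + C\right) + 2 = 2 C + 2 = 2 + 2 C$)
$G{\left(O \right)} = -4 - 3 O$
$G{\left(l{\left(\left(-5 + 4\right) - 2 \right)} \right)} + 9 \left(-10 + 0\right) 485 = \left(-4 - 3 \left(2 + 2 \left(\left(-5 + 4\right) - 2\right)\right)\right) + 9 \left(-10 + 0\right) 485 = \left(-4 - 3 \left(2 + 2 \left(-1 - 2\right)\right)\right) + 9 \left(-10\right) 485 = \left(-4 - 3 \left(2 + 2 \left(-3\right)\right)\right) - 43650 = \left(-4 - 3 \left(2 - 6\right)\right) - 43650 = \left(-4 - -12\right) - 43650 = \left(-4 + 12\right) - 43650 = 8 - 43650 = -43642$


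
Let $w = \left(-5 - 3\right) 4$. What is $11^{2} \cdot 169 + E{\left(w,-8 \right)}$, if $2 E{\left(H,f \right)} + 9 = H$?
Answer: $\frac{40857}{2} \approx 20429.0$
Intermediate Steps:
$w = -32$ ($w = \left(-8\right) 4 = -32$)
$E{\left(H,f \right)} = - \frac{9}{2} + \frac{H}{2}$
$11^{2} \cdot 169 + E{\left(w,-8 \right)} = 11^{2} \cdot 169 + \left(- \frac{9}{2} + \frac{1}{2} \left(-32\right)\right) = 121 \cdot 169 - \frac{41}{2} = 20449 - \frac{41}{2} = \frac{40857}{2}$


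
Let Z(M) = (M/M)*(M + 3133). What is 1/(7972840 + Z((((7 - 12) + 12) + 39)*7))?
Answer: 1/7976295 ≈ 1.2537e-7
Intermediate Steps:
Z(M) = 3133 + M (Z(M) = 1*(3133 + M) = 3133 + M)
1/(7972840 + Z((((7 - 12) + 12) + 39)*7)) = 1/(7972840 + (3133 + (((7 - 12) + 12) + 39)*7)) = 1/(7972840 + (3133 + ((-5 + 12) + 39)*7)) = 1/(7972840 + (3133 + (7 + 39)*7)) = 1/(7972840 + (3133 + 46*7)) = 1/(7972840 + (3133 + 322)) = 1/(7972840 + 3455) = 1/7976295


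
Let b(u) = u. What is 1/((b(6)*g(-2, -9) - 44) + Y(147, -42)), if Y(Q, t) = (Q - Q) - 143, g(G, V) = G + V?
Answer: -1/253 ≈ -0.0039526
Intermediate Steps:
Y(Q, t) = -143 (Y(Q, t) = 0 - 143 = -143)
1/((b(6)*g(-2, -9) - 44) + Y(147, -42)) = 1/((6*(-2 - 9) - 44) - 143) = 1/((6*(-11) - 44) - 143) = 1/((-66 - 44) - 143) = 1/(-110 - 143) = 1/(-253) = -1/253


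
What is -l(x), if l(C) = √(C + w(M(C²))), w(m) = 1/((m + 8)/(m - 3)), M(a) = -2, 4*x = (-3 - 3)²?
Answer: -7*√6/6 ≈ -2.8577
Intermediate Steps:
x = 9 (x = (-3 - 3)²/4 = (¼)*(-6)² = (¼)*36 = 9)
w(m) = (-3 + m)/(8 + m) (w(m) = 1/((8 + m)/(-3 + m)) = (-3 + m)/(8 + m))
l(C) = √(-⅚ + C) (l(C) = √(C + (-3 - 2)/(8 - 2)) = √(C - 5/6) = √(C + (⅙)*(-5)) = √(C - ⅚) = √(-⅚ + C))
-l(x) = -√(-30 + 36*9)/6 = -√(-30 + 324)/6 = -√294/6 = -7*√6/6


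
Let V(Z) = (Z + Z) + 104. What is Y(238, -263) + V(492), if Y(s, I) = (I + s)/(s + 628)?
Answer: 942183/866 ≈ 1088.0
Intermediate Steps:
V(Z) = 104 + 2*Z (V(Z) = 2*Z + 104 = 104 + 2*Z)
Y(s, I) = (I + s)/(628 + s)
Y(238, -263) + V(492) = (-263 + 238)/(628 + 238) + (104 + 2*492) = -25/866 + (104 + 984) = (1/866)*(-25) + 1088 = -25/866 + 1088 = 942183/866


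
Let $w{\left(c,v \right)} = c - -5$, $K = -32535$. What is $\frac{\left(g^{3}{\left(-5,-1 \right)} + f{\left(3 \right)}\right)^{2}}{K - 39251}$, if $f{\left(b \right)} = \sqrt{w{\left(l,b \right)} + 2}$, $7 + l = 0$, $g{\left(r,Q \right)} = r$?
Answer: $- \frac{15625}{71786} \approx -0.21766$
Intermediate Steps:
$l = -7$ ($l = -7 + 0 = -7$)
$w{\left(c,v \right)} = 5 + c$ ($w{\left(c,v \right)} = c + 5 = 5 + c$)
$f{\left(b \right)} = 0$ ($f{\left(b \right)} = \sqrt{\left(5 - 7\right) + 2} = \sqrt{-2 + 2} = \sqrt{0} = 0$)
$\frac{\left(g^{3}{\left(-5,-1 \right)} + f{\left(3 \right)}\right)^{2}}{K - 39251} = \frac{\left(\left(-5\right)^{3} + 0\right)^{2}}{-32535 - 39251} = \frac{\left(-125 + 0\right)^{2}}{-71786} = \left(-125\right)^{2} \left(- \frac{1}{71786}\right) = 15625 \left(- \frac{1}{71786}\right) = - \frac{15625}{71786}$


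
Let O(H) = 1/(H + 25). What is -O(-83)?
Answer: 1/58 ≈ 0.017241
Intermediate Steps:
O(H) = 1/(25 + H)
-O(-83) = -1/(25 - 83) = -1/(-58) = -1*(-1/58) = 1/58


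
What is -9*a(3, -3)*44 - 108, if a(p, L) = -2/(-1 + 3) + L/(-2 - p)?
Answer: 252/5 ≈ 50.400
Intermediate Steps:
a(p, L) = -1 + L/(-2 - p) (a(p, L) = -2/(2*1) + L/(-2 - p) = -2/2 + L/(-2 - p) = -2*½ + L/(-2 - p) = -1 + L/(-2 - p))
-9*a(3, -3)*44 - 108 = -9*(-2 - 1*(-3) - 1*3)/(2 + 3)*44 - 108 = -9*(-2 + 3 - 3)/5*44 - 108 = -9*(-2)/5*44 - 108 = -9*(-⅖)*44 - 108 = (18/5)*44 - 108 = 792/5 - 108 = 252/5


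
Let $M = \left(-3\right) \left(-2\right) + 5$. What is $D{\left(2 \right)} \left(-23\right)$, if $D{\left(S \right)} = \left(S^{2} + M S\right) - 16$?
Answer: $-230$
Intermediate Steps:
$M = 11$ ($M = 6 + 5 = 11$)
$D{\left(S \right)} = -16 + S^{2} + 11 S$ ($D{\left(S \right)} = \left(S^{2} + 11 S\right) - 16 = -16 + S^{2} + 11 S$)
$D{\left(2 \right)} \left(-23\right) = \left(-16 + 2^{2} + 11 \cdot 2\right) \left(-23\right) = \left(-16 + 4 + 22\right) \left(-23\right) = 10 \left(-23\right) = -230$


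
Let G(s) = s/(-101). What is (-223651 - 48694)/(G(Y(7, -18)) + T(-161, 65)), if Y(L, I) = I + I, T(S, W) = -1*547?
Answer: 27506845/55211 ≈ 498.21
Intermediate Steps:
T(S, W) = -547
Y(L, I) = 2*I
G(s) = -s/101 (G(s) = s*(-1/101) = -s/101)
(-223651 - 48694)/(G(Y(7, -18)) + T(-161, 65)) = (-223651 - 48694)/(-2*(-18)/101 - 547) = -272345/(-1/101*(-36) - 547) = -272345/(36/101 - 547) = -272345/(-55211/101) = -272345*(-101/55211) = 27506845/55211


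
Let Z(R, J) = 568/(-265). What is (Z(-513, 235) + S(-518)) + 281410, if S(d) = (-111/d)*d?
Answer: 74543667/265 ≈ 2.8130e+5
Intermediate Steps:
S(d) = -111
Z(R, J) = -568/265 (Z(R, J) = 568*(-1/265) = -568/265)
(Z(-513, 235) + S(-518)) + 281410 = (-568/265 - 111) + 281410 = -29983/265 + 281410 = 74543667/265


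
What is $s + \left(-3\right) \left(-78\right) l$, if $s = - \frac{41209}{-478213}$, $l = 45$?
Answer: $\frac{5035624099}{478213} \approx 10530.0$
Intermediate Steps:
$s = \frac{41209}{478213}$ ($s = \left(-41209\right) \left(- \frac{1}{478213}\right) = \frac{41209}{478213} \approx 0.086173$)
$s + \left(-3\right) \left(-78\right) l = \frac{41209}{478213} + \left(-3\right) \left(-78\right) 45 = \frac{41209}{478213} + 234 \cdot 45 = \frac{41209}{478213} + 10530 = \frac{5035624099}{478213}$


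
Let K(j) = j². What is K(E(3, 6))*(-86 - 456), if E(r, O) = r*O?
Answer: -175608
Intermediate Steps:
E(r, O) = O*r
K(E(3, 6))*(-86 - 456) = (6*3)²*(-86 - 456) = 18²*(-542) = 324*(-542) = -175608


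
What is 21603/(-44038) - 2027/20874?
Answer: -135051512/229812303 ≈ -0.58766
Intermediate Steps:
21603/(-44038) - 2027/20874 = 21603*(-1/44038) - 2027*1/20874 = -21603/44038 - 2027/20874 = -135051512/229812303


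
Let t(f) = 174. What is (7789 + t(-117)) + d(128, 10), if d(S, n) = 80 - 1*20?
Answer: 8023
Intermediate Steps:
d(S, n) = 60 (d(S, n) = 80 - 20 = 60)
(7789 + t(-117)) + d(128, 10) = (7789 + 174) + 60 = 7963 + 60 = 8023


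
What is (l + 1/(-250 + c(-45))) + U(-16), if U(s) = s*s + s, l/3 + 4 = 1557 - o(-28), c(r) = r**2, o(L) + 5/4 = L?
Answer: 35405929/7100 ≈ 4986.8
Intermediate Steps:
o(L) = -5/4 + L
l = 18987/4 (l = -12 + 3*(1557 - (-5/4 - 28)) = -12 + 3*(1557 - 1*(-117/4)) = -12 + 3*(1557 + 117/4) = -12 + 3*(6345/4) = -12 + 19035/4 = 18987/4 ≈ 4746.8)
U(s) = s + s**2 (U(s) = s**2 + s = s + s**2)
(l + 1/(-250 + c(-45))) + U(-16) = (18987/4 + 1/(-250 + (-45)**2)) - 16*(1 - 16) = (18987/4 + 1/(-250 + 2025)) - 16*(-15) = (18987/4 + 1/1775) + 240 = 33701929/7100 + 240 = 35405929/7100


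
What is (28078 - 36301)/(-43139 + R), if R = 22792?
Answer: 8223/20347 ≈ 0.40414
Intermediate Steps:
(28078 - 36301)/(-43139 + R) = (28078 - 36301)/(-43139 + 22792) = -8223/(-20347) = -8223*(-1/20347) = 8223/20347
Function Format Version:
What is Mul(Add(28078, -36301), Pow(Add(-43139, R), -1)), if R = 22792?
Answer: Rational(8223, 20347) ≈ 0.40414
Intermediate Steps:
Mul(Add(28078, -36301), Pow(Add(-43139, R), -1)) = Mul(Add(28078, -36301), Pow(Add(-43139, 22792), -1)) = Mul(-8223, Pow(-20347, -1)) = Mul(-8223, Rational(-1, 20347)) = Rational(8223, 20347)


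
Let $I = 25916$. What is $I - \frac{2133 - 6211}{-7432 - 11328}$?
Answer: $\frac{243090041}{9380} \approx 25916.0$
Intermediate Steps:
$I - \frac{2133 - 6211}{-7432 - 11328} = 25916 - \frac{2133 - 6211}{-7432 - 11328} = 25916 - \frac{2133 - 6211}{-18760} = 25916 - \left(2133 - 6211\right) \left(- \frac{1}{18760}\right) = 25916 - \left(-4078\right) \left(- \frac{1}{18760}\right) = 25916 - \frac{2039}{9380} = \frac{243090041}{9380}$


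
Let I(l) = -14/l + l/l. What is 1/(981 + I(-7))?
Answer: 1/984 ≈ 0.0010163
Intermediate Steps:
I(l) = 1 - 14/l (I(l) = -14/l + 1 = 1 - 14/l)
1/(981 + I(-7)) = 1/(981 + (-14 - 7)/(-7)) = 1/(981 - ⅐*(-21)) = 1/(981 + 3) = 1/984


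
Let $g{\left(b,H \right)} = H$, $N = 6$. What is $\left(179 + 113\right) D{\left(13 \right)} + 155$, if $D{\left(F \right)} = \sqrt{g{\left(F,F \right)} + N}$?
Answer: $155 + 292 \sqrt{19} \approx 1427.8$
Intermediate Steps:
$D{\left(F \right)} = \sqrt{6 + F}$ ($D{\left(F \right)} = \sqrt{F + 6} = \sqrt{6 + F}$)
$\left(179 + 113\right) D{\left(13 \right)} + 155 = \left(179 + 113\right) \sqrt{6 + 13} + 155 = 292 \sqrt{19} + 155 = 155 + 292 \sqrt{19}$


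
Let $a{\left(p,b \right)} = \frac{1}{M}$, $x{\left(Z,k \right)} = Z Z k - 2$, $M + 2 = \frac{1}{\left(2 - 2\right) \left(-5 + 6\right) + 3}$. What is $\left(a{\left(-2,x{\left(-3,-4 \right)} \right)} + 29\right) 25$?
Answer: $710$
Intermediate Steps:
$M = - \frac{5}{3}$ ($M = -2 + \frac{1}{\left(2 - 2\right) \left(-5 + 6\right) + 3} = -2 + \frac{1}{0 \cdot 1 + 3} = -2 + \frac{1}{0 + 3} = -2 + \frac{1}{3} = - \frac{5}{3} \approx -1.6667$)
$x{\left(Z,k \right)} = -2 + k Z^{2}$ ($x{\left(Z,k \right)} = Z^{2} k - 2 = k Z^{2} - 2 = -2 + k Z^{2}$)
$a{\left(p,b \right)} = - \frac{3}{5}$ ($a{\left(p,b \right)} = \frac{1}{- \frac{5}{3}} = - \frac{3}{5}$)
$\left(a{\left(-2,x{\left(-3,-4 \right)} \right)} + 29\right) 25 = \left(- \frac{3}{5} + 29\right) 25 = \frac{142}{5} \cdot 25 = 710$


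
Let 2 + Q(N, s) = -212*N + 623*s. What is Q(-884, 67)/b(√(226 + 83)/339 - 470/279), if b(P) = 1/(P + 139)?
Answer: 8778850717/279 + 229147*√309/339 ≈ 3.1477e+7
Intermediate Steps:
Q(N, s) = -2 - 212*N + 623*s (Q(N, s) = -2 + (-212*N + 623*s) = -2 - 212*N + 623*s)
b(P) = 1/(139 + P)
Q(-884, 67)/b(√(226 + 83)/339 - 470/279) = (-2 - 212*(-884) + 623*67)/(1/(139 + (√(226 + 83)/339 - 470/279))) = (-2 + 187408 + 41741)/(1/(139 + (√309*(1/339) - 470*1/279))) = 229147/(1/(139 + (√309/339 - 470/279))) = 229147/(1/(139 + (-470/279 + √309/339))) = 229147/(1/(38311/279 + √309/339)) = 229147*(38311/279 + √309/339) = 8778850717/279 + 229147*√309/339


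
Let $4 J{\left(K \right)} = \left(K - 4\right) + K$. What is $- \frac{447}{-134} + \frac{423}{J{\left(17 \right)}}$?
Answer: $\frac{40023}{670} \approx 59.736$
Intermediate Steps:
$J{\left(K \right)} = -1 + \frac{K}{2}$ ($J{\left(K \right)} = \frac{\left(K - 4\right) + K}{4} = \frac{\left(-4 + K\right) + K}{4} = \frac{-4 + 2 K}{4} = -1 + \frac{K}{2}$)
$- \frac{447}{-134} + \frac{423}{J{\left(17 \right)}} = - \frac{447}{-134} + \frac{423}{-1 + \frac{1}{2} \cdot 17} = \left(-447\right) \left(- \frac{1}{134}\right) + \frac{423}{-1 + \frac{17}{2}} = \frac{447}{134} + \frac{423}{\frac{15}{2}} = \frac{447}{134} + 423 \cdot \frac{2}{15} = \frac{447}{134} + \frac{282}{5} = \frac{40023}{670}$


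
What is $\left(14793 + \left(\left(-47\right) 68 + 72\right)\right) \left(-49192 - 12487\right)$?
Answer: $-719732251$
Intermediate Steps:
$\left(14793 + \left(\left(-47\right) 68 + 72\right)\right) \left(-49192 - 12487\right) = \left(14793 + \left(-3196 + 72\right)\right) \left(-61679\right) = \left(14793 - 3124\right) \left(-61679\right) = 11669 \left(-61679\right) = -719732251$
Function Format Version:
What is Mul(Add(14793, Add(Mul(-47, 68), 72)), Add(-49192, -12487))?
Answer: -719732251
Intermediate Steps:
Mul(Add(14793, Add(Mul(-47, 68), 72)), Add(-49192, -12487)) = Mul(Add(14793, Add(-3196, 72)), -61679) = Mul(Add(14793, -3124), -61679) = Mul(11669, -61679) = -719732251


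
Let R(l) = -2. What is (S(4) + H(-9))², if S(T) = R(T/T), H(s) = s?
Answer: 121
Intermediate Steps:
S(T) = -2
(S(4) + H(-9))² = (-2 - 9)² = (-11)² = 121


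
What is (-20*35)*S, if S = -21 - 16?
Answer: 25900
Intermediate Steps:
S = -37
(-20*35)*S = -20*35*(-37) = -700*(-37) = 25900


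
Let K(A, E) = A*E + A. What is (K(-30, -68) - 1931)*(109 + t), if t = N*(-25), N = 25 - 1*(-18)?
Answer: -76314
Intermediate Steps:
N = 43 (N = 25 + 18 = 43)
t = -1075 (t = 43*(-25) = -1075)
K(A, E) = A + A*E
(K(-30, -68) - 1931)*(109 + t) = (-30*(1 - 68) - 1931)*(109 - 1075) = (-30*(-67) - 1931)*(-966) = (2010 - 1931)*(-966) = 79*(-966) = -76314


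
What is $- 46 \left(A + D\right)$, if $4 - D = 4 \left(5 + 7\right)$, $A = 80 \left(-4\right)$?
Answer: $16744$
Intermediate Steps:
$A = -320$
$D = -44$ ($D = 4 - 4 \left(5 + 7\right) = 4 - 4 \cdot 12 = 4 - 48 = -44$)
$- 46 \left(A + D\right) = - 46 \left(-320 - 44\right) = \left(-46\right) \left(-364\right) = 16744$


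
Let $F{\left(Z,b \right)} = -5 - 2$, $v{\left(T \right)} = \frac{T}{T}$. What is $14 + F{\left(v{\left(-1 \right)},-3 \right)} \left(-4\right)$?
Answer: $42$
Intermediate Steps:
$v{\left(T \right)} = 1$
$F{\left(Z,b \right)} = -7$
$14 + F{\left(v{\left(-1 \right)},-3 \right)} \left(-4\right) = 14 - -28 = 14 + 28 = 42$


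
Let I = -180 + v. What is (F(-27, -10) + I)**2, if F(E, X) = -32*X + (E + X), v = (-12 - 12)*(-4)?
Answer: 39601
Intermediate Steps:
v = 96 (v = -24*(-4) = 96)
F(E, X) = E - 31*X
I = -84 (I = -180 + 96 = -84)
(F(-27, -10) + I)**2 = ((-27 - 31*(-10)) - 84)**2 = ((-27 + 310) - 84)**2 = (283 - 84)**2 = 199**2 = 39601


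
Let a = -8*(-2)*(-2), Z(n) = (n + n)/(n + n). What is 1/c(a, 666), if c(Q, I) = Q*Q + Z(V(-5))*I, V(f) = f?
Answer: 1/1690 ≈ 0.00059172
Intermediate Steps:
Z(n) = 1 (Z(n) = (2*n)/((2*n)) = (2*n)*(1/(2*n)) = 1)
a = -32 (a = 16*(-2) = -32)
c(Q, I) = I + Q**2 (c(Q, I) = Q*Q + 1*I = Q**2 + I = I + Q**2)
1/c(a, 666) = 1/(666 + (-32)**2) = 1/(666 + 1024) = 1/1690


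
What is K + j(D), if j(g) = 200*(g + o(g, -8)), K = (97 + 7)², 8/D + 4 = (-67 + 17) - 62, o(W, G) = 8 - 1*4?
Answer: 336464/29 ≈ 11602.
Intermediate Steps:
o(W, G) = 4 (o(W, G) = 8 - 4 = 4)
D = -2/29 (D = 8/(-4 + ((-67 + 17) - 62)) = 8/(-4 + (-50 - 62)) = 8/(-4 - 112) = 8/(-116) = 8*(-1/116) = -2/29 ≈ -0.068966)
K = 10816 (K = 104² = 10816)
j(g) = 800 + 200*g (j(g) = 200*(g + 4) = 200*(4 + g) = 800 + 200*g)
K + j(D) = 10816 + (800 + 200*(-2/29)) = 10816 + (800 - 400/29) = 10816 + 22800/29 = 336464/29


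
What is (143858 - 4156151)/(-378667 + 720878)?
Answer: -4012293/342211 ≈ -11.725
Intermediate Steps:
(143858 - 4156151)/(-378667 + 720878) = -4012293/342211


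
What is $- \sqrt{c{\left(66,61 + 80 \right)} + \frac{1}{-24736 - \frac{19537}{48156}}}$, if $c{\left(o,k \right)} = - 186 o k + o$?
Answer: $- \frac{i \sqrt{2456028682236157013222718}}{1191206353} \approx - 1315.6 i$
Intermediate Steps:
$c{\left(o,k \right)} = o - 186 k o$ ($c{\left(o,k \right)} = - 186 k o + o = o - 186 k o$)
$- \sqrt{c{\left(66,61 + 80 \right)} + \frac{1}{-24736 - \frac{19537}{48156}}} = - \sqrt{66 \left(1 - 186 \left(61 + 80\right)\right) + \frac{1}{-24736 - \frac{19537}{48156}}} = - \sqrt{66 \left(1 - 26226\right) + \frac{1}{-24736 - \frac{19537}{48156}}} = - \sqrt{66 \left(-26225\right) + \frac{1}{- \frac{1191206353}{48156}}} = - \sqrt{-1730850 - \frac{48156}{1191206353}} = - \sqrt{- \frac{2061799516138206}{1191206353}} = - \frac{i \sqrt{2456028682236157013222718}}{1191206353}$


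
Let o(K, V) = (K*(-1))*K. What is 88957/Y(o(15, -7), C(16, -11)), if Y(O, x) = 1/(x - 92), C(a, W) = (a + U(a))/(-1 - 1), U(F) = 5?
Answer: -18236185/2 ≈ -9.1181e+6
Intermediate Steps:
o(K, V) = -K² (o(K, V) = (-K)*K = -K²)
C(a, W) = -5/2 - a/2 (C(a, W) = (a + 5)/(-1 - 1) = (5 + a)/(-2) = (5 + a)*(-½) = -5/2 - a/2)
Y(O, x) = 1/(-92 + x)
88957/Y(o(15, -7), C(16, -11)) = 88957/(1/(-92 + (-5/2 - ½*16))) = 88957/(1/(-92 + (-5/2 - 8))) = 88957/(1/(-92 - 21/2)) = 88957/(1/(-205/2)) = 88957/(-2/205) = 88957*(-205/2) = -18236185/2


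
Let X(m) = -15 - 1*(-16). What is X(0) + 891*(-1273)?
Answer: -1134242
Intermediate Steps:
X(m) = 1 (X(m) = -15 + 16 = 1)
X(0) + 891*(-1273) = 1 + 891*(-1273) = 1 - 1134243 = -1134242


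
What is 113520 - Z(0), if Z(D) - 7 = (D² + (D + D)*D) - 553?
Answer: 114066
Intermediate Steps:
Z(D) = -546 + 3*D² (Z(D) = 7 + ((D² + (D + D)*D) - 553) = 7 + ((D² + (2*D)*D) - 553) = 7 + ((D² + 2*D²) - 553) = 7 + (3*D² - 553) = 7 + (-553 + 3*D²) = -546 + 3*D²)
113520 - Z(0) = 113520 - (-546 + 3*0²) = 113520 - (-546 + 3*0) = 113520 - (-546 + 0) = 113520 - 1*(-546) = 113520 + 546 = 114066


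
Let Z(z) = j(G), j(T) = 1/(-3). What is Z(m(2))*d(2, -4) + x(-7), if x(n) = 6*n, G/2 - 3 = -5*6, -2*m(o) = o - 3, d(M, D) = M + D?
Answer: -124/3 ≈ -41.333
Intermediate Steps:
d(M, D) = D + M
m(o) = 3/2 - o/2 (m(o) = -(o - 3)/2 = -(-3 + o)/2 = 3/2 - o/2)
G = -54 (G = 6 + 2*(-5*6) = 6 + 2*(-30) = 6 - 60 = -54)
j(T) = -⅓
Z(z) = -⅓
Z(m(2))*d(2, -4) + x(-7) = -(-4 + 2)/3 + 6*(-7) = -⅓*(-2) - 42 = ⅔ - 42 = -124/3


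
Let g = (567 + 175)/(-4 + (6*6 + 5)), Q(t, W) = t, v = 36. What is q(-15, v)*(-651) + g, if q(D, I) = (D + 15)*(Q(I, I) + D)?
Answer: 742/37 ≈ 20.054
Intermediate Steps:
q(D, I) = (15 + D)*(D + I) (q(D, I) = (D + 15)*(I + D) = (15 + D)*(D + I))
g = 742/37 (g = 742/(-4 + (36 + 5)) = 742/(-4 + 41) = 742/37 ≈ 20.054)
q(-15, v)*(-651) + g = ((-15)² + 15*(-15) + 15*36 - 15*36)*(-651) + 742/37 = (225 - 225 + 540 - 540)*(-651) + 742/37 = 0*(-651) + 742/37 = 0 + 742/37 = 742/37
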